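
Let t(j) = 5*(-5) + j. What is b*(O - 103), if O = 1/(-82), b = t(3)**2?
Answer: -2044174/41 ≈ -49858.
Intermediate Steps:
t(j) = -25 + j
b = 484 (b = (-25 + 3)**2 = (-22)**2 = 484)
O = -1/82 ≈ -0.012195
b*(O - 103) = 484*(-1/82 - 103) = 484*(-8447/82) = -2044174/41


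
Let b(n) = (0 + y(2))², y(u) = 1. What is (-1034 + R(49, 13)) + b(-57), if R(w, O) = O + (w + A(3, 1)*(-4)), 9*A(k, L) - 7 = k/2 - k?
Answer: -8761/9 ≈ -973.44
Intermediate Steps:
A(k, L) = 7/9 - k/18 (A(k, L) = 7/9 + (k/2 - k)/9 = 7/9 + (-k/2)/9 = 7/9 - k/18)
b(n) = 1 (b(n) = (0 + 1)² = 1² = 1)
R(w, O) = -22/9 + O + w (R(w, O) = O + (w + (7/9 - 1/18*3)*(-4)) = O + (w + (7/9 - ⅙)*(-4)) = O + (w + (11/18)*(-4)) = O + (w - 22/9) = O + (-22/9 + w) = -22/9 + O + w)
(-1034 + R(49, 13)) + b(-57) = (-1034 + (-22/9 + 13 + 49)) + 1 = (-1034 + 536/9) + 1 = -8770/9 + 1 = -8761/9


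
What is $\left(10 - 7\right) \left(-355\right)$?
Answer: $-1065$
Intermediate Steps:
$\left(10 - 7\right) \left(-355\right) = 3 \left(-355\right) = -1065$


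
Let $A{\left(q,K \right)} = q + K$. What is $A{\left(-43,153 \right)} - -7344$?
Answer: $7454$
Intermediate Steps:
$A{\left(q,K \right)} = K + q$
$A{\left(-43,153 \right)} - -7344 = \left(153 - 43\right) - -7344 = 110 + 7344 = 7454$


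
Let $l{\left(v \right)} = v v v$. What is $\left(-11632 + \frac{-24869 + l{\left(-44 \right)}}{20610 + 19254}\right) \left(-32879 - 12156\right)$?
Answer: $\frac{20887597828535}{39864} \approx 5.2397 \cdot 10^{8}$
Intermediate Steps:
$l{\left(v \right)} = v^{3}$ ($l{\left(v \right)} = v^{2} v = v^{3}$)
$\left(-11632 + \frac{-24869 + l{\left(-44 \right)}}{20610 + 19254}\right) \left(-32879 - 12156\right) = \left(-11632 + \frac{-24869 + \left(-44\right)^{3}}{20610 + 19254}\right) \left(-32879 - 12156\right) = \left(-11632 + \frac{-24869 - 85184}{39864}\right) \left(-45035\right) = \left(-11632 - \frac{110053}{39864}\right) \left(-45035\right) = \left(- \frac{463808101}{39864}\right) \left(-45035\right) = \frac{20887597828535}{39864}$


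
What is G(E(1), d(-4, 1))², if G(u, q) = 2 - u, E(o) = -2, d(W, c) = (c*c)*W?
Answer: 16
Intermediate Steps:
d(W, c) = W*c² (d(W, c) = c²*W = W*c²)
G(E(1), d(-4, 1))² = (2 - 1*(-2))² = (2 + 2)² = 4² = 16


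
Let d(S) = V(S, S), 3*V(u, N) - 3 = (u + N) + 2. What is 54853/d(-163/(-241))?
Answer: 39658719/1531 ≈ 25904.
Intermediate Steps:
V(u, N) = 5/3 + N/3 + u/3 (V(u, N) = 1 + ((u + N) + 2)/3 = 1 + ((N + u) + 2)/3 = 1 + (2 + N + u)/3 = 1 + (⅔ + N/3 + u/3) = 5/3 + N/3 + u/3)
d(S) = 5/3 + 2*S/3 (d(S) = 5/3 + S/3 + S/3 = 5/3 + 2*S/3)
54853/d(-163/(-241)) = 54853/(5/3 + 2*(-163/(-241))/3) = 54853/(5/3 + 2*(-163*(-1/241))/3) = 54853/(5/3 + (⅔)*(163/241)) = 54853/(5/3 + 326/723) = 54853/(1531/723) = 54853*(723/1531) = 39658719/1531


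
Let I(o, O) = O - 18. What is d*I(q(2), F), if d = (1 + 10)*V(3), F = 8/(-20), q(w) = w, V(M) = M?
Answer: -3036/5 ≈ -607.20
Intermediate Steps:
F = -⅖ (F = 8*(-1/20) = -⅖ ≈ -0.40000)
I(o, O) = -18 + O
d = 33 (d = (1 + 10)*3 = 11*3 = 33)
d*I(q(2), F) = 33*(-18 - ⅖) = 33*(-92/5) = -3036/5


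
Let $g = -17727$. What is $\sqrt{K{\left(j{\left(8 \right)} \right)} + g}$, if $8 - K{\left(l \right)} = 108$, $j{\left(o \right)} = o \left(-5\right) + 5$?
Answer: $i \sqrt{17827} \approx 133.52 i$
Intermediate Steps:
$j{\left(o \right)} = 5 - 5 o$ ($j{\left(o \right)} = - 5 o + 5 = 5 - 5 o$)
$K{\left(l \right)} = -100$ ($K{\left(l \right)} = 8 - 108 = -100$)
$\sqrt{K{\left(j{\left(8 \right)} \right)} + g} = \sqrt{-100 - 17727} = \sqrt{-17827} = i \sqrt{17827}$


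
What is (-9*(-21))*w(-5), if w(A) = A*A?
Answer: 4725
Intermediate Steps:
w(A) = A²
(-9*(-21))*w(-5) = -9*(-21)*(-5)² = 189*25 = 4725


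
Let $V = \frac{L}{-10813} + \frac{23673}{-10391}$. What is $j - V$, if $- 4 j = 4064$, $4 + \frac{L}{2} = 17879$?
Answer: $- \frac{10320741339}{10214353} \approx -1010.4$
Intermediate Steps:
$L = 35750$ ($L = -8 + 2 \cdot 17879 = -8 + 35758 = 35750$)
$j = -1016$ ($j = \left(- \frac{1}{4}\right) 4064 = -1016$)
$V = - \frac{57041309}{10214353}$ ($V = \frac{35750}{-10813} + \frac{23673}{-10391} = 35750 \left(- \frac{1}{10813}\right) + 23673 \left(- \frac{1}{10391}\right) = - \frac{3250}{983} - \frac{23673}{10391} = - \frac{57041309}{10214353} \approx -5.5844$)
$j - V = -1016 - - \frac{57041309}{10214353} = -1016 + \frac{57041309}{10214353} = - \frac{10320741339}{10214353}$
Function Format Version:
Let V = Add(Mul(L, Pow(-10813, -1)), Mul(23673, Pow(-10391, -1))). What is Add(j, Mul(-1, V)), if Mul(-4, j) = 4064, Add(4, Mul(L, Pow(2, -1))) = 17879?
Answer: Rational(-10320741339, 10214353) ≈ -1010.4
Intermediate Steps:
L = 35750 (L = Add(-8, Mul(2, 17879)) = Add(-8, 35758) = 35750)
j = -1016 (j = Mul(Rational(-1, 4), 4064) = -1016)
V = Rational(-57041309, 10214353) (V = Add(Mul(35750, Pow(-10813, -1)), Mul(23673, Pow(-10391, -1))) = Add(Mul(35750, Rational(-1, 10813)), Mul(23673, Rational(-1, 10391))) = Add(Rational(-3250, 983), Rational(-23673, 10391)) = Rational(-57041309, 10214353) ≈ -5.5844)
Add(j, Mul(-1, V)) = Add(-1016, Mul(-1, Rational(-57041309, 10214353))) = Add(-1016, Rational(57041309, 10214353)) = Rational(-10320741339, 10214353)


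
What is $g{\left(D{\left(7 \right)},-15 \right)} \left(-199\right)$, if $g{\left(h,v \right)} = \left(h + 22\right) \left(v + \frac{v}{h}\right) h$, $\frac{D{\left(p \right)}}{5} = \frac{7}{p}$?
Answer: $483570$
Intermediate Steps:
$D{\left(p \right)} = \frac{35}{p}$ ($D{\left(p \right)} = 5 \frac{7}{p} = \frac{35}{p}$)
$g{\left(h,v \right)} = h \left(22 + h\right) \left(v + \frac{v}{h}\right)$ ($g{\left(h,v \right)} = \left(22 + h\right) \left(v + \frac{v}{h}\right) h = h \left(22 + h\right) \left(v + \frac{v}{h}\right)$)
$g{\left(D{\left(7 \right)},-15 \right)} \left(-199\right) = - 15 \left(22 + \left(\frac{35}{7}\right)^{2} + 23 \cdot \frac{35}{7}\right) \left(-199\right) = - 15 \left(22 + \left(35 \cdot \frac{1}{7}\right)^{2} + 23 \cdot 35 \cdot \frac{1}{7}\right) \left(-199\right) = - 15 \left(22 + 5^{2} + 23 \cdot 5\right) \left(-199\right) = - 15 \left(22 + 25 + 115\right) \left(-199\right) = \left(-15\right) 162 \left(-199\right) = \left(-2430\right) \left(-199\right) = 483570$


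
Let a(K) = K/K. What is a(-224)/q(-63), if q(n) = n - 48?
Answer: -1/111 ≈ -0.0090090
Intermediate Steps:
q(n) = -48 + n
a(K) = 1
a(-224)/q(-63) = 1/(-48 - 63) = 1/(-111) = 1*(-1/111) = -1/111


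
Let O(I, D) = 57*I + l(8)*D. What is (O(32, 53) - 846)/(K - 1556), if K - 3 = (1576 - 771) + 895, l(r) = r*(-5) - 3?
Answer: -1301/147 ≈ -8.8503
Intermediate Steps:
l(r) = -3 - 5*r (l(r) = -5*r - 3 = -3 - 5*r)
O(I, D) = -43*D + 57*I (O(I, D) = 57*I + (-3 - 5*8)*D = 57*I + (-3 - 40)*D = 57*I - 43*D = -43*D + 57*I)
K = 1703 (K = 3 + ((1576 - 771) + 895) = 3 + (805 + 895) = 3 + 1700 = 1703)
(O(32, 53) - 846)/(K - 1556) = ((-43*53 + 57*32) - 846)/(1703 - 1556) = ((-2279 + 1824) - 846)/147 = (-455 - 846)*(1/147) = -1301*1/147 = -1301/147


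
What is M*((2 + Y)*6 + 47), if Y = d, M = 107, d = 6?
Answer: 10165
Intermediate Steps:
Y = 6
M*((2 + Y)*6 + 47) = 107*((2 + 6)*6 + 47) = 107*(8*6 + 47) = 107*(48 + 47) = 107*95 = 10165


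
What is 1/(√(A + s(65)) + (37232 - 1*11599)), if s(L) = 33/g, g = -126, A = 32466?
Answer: 1076586/27594765377 - √57269562/27594765377 ≈ 3.8740e-5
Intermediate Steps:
s(L) = -11/42 (s(L) = 33/(-126) = 33*(-1/126) = -11/42)
1/(√(A + s(65)) + (37232 - 1*11599)) = 1/(√(32466 - 11/42) + (37232 - 1*11599)) = 1/(√(1363561/42) + (37232 - 11599)) = 1/(√57269562/42 + 25633) = 1/(25633 + √57269562/42)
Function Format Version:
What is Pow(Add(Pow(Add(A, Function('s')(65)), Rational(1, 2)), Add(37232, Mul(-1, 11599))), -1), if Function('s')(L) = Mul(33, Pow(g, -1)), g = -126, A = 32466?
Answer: Add(Rational(1076586, 27594765377), Mul(Rational(-1, 27594765377), Pow(57269562, Rational(1, 2)))) ≈ 3.8740e-5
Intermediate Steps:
Function('s')(L) = Rational(-11, 42) (Function('s')(L) = Mul(33, Pow(-126, -1)) = Mul(33, Rational(-1, 126)) = Rational(-11, 42))
Pow(Add(Pow(Add(A, Function('s')(65)), Rational(1, 2)), Add(37232, Mul(-1, 11599))), -1) = Pow(Add(Pow(Add(32466, Rational(-11, 42)), Rational(1, 2)), Add(37232, Mul(-1, 11599))), -1) = Pow(Add(Pow(Rational(1363561, 42), Rational(1, 2)), Add(37232, -11599)), -1) = Pow(Add(Mul(Rational(1, 42), Pow(57269562, Rational(1, 2))), 25633), -1) = Pow(Add(25633, Mul(Rational(1, 42), Pow(57269562, Rational(1, 2)))), -1)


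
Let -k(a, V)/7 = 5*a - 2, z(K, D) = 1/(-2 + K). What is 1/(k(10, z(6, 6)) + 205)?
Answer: -1/131 ≈ -0.0076336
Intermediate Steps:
k(a, V) = 14 - 35*a (k(a, V) = -7*(5*a - 2) = -7*(-2 + 5*a) = 14 - 35*a)
1/(k(10, z(6, 6)) + 205) = 1/((14 - 35*10) + 205) = 1/((14 - 350) + 205) = 1/(-336 + 205) = 1/(-131) = -1/131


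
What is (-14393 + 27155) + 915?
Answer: 13677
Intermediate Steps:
(-14393 + 27155) + 915 = 12762 + 915 = 13677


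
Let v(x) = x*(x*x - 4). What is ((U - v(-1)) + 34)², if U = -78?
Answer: 2209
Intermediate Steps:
v(x) = x*(-4 + x²) (v(x) = x*(x² - 4) = x*(-4 + x²))
((U - v(-1)) + 34)² = ((-78 - (-1)*(-4 + (-1)²)) + 34)² = ((-78 - (-1)*(-4 + 1)) + 34)² = ((-78 - (-1)*(-3)) + 34)² = ((-78 - 1*3) + 34)² = ((-78 - 3) + 34)² = (-81 + 34)² = (-47)² = 2209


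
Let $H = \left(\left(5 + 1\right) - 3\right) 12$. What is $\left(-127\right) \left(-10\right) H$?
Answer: $45720$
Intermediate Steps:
$H = 36$ ($H = \left(6 - 3\right) 12 = 3 \cdot 12 = 36$)
$\left(-127\right) \left(-10\right) H = \left(-127\right) \left(-10\right) 36 = 1270 \cdot 36 = 45720$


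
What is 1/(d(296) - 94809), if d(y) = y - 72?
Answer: -1/94585 ≈ -1.0573e-5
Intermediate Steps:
d(y) = -72 + y
1/(d(296) - 94809) = 1/((-72 + 296) - 94809) = 1/(224 - 94809) = 1/(-94585) = -1/94585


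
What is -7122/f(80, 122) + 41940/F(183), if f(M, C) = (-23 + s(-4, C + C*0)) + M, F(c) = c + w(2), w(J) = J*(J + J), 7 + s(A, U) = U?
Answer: 2926689/16426 ≈ 178.17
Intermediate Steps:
s(A, U) = -7 + U
w(J) = 2*J**2 (w(J) = J*(2*J) = 2*J**2)
F(c) = 8 + c (F(c) = c + 2*2**2 = c + 2*4 = c + 8 = 8 + c)
f(M, C) = -30 + C + M (f(M, C) = (-23 + (-7 + (C + C*0))) + M = (-23 + (-7 + (C + 0))) + M = (-23 + (-7 + C)) + M = (-30 + C) + M = -30 + C + M)
-7122/f(80, 122) + 41940/F(183) = -7122/(-30 + 122 + 80) + 41940/(8 + 183) = -7122/172 + 41940/191 = -7122*1/172 + 41940*(1/191) = -3561/86 + 41940/191 = 2926689/16426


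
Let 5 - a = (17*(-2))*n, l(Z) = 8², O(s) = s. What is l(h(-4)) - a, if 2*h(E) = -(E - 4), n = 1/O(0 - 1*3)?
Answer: 211/3 ≈ 70.333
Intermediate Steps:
n = -⅓ (n = 1/(0 - 1*3) = 1/(0 - 3) = 1/(-3) = 1*(-⅓) = -⅓ ≈ -0.33333)
h(E) = 2 - E/2 (h(E) = (-(E - 4))/2 = (-(-4 + E))/2 = (4 - E)/2 = 2 - E/2)
l(Z) = 64
a = -19/3 (a = 5 - 17*(-2)*(-1)/3 = 5 - (-34)*(-1)/3 = 5 - 1*34/3 = 5 - 34/3 = -19/3 ≈ -6.3333)
l(h(-4)) - a = 64 - 1*(-19/3) = 64 + 19/3 = 211/3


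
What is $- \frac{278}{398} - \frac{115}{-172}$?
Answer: $- \frac{1023}{34228} \approx -0.029888$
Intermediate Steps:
$- \frac{278}{398} - \frac{115}{-172} = \left(-278\right) \frac{1}{398} - - \frac{115}{172} = - \frac{139}{199} + \frac{115}{172} = - \frac{1023}{34228}$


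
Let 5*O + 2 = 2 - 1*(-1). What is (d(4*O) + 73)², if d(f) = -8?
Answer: 4225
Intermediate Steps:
O = ⅕ (O = -⅖ + (2 - 1*(-1))/5 = -⅖ + (2 + 1)/5 = -⅖ + (⅕)*3 = -⅖ + ⅗ = ⅕ ≈ 0.20000)
(d(4*O) + 73)² = (-8 + 73)² = 65² = 4225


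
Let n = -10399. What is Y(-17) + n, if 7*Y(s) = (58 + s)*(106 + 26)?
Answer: -67381/7 ≈ -9625.9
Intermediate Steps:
Y(s) = 7656/7 + 132*s/7 (Y(s) = ((58 + s)*(106 + 26))/7 = ((58 + s)*132)/7 = (7656 + 132*s)/7 = 7656/7 + 132*s/7)
Y(-17) + n = (7656/7 + (132/7)*(-17)) - 10399 = (7656/7 - 2244/7) - 10399 = 5412/7 - 10399 = -67381/7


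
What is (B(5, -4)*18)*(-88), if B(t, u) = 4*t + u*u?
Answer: -57024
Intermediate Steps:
B(t, u) = u² + 4*t (B(t, u) = 4*t + u² = u² + 4*t)
(B(5, -4)*18)*(-88) = (((-4)² + 4*5)*18)*(-88) = ((16 + 20)*18)*(-88) = (36*18)*(-88) = 648*(-88) = -57024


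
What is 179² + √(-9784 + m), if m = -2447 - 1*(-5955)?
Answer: 32041 + 2*I*√1569 ≈ 32041.0 + 79.221*I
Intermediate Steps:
m = 3508 (m = -2447 + 5955 = 3508)
179² + √(-9784 + m) = 179² + √(-9784 + 3508) = 32041 + √(-6276) = 32041 + 2*I*√1569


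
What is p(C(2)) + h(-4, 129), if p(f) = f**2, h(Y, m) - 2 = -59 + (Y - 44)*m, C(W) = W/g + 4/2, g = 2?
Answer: -6240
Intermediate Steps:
C(W) = 2 + W/2 (C(W) = W/2 + 4/2 = W*(1/2) + 4*(1/2) = W/2 + 2 = 2 + W/2)
h(Y, m) = -57 + m*(-44 + Y) (h(Y, m) = 2 + (-59 + (Y - 44)*m) = 2 + (-59 + (-44 + Y)*m) = 2 + (-59 + m*(-44 + Y)) = -57 + m*(-44 + Y))
p(C(2)) + h(-4, 129) = (2 + (1/2)*2)**2 + (-57 - 44*129 - 4*129) = (2 + 1)**2 + (-57 - 5676 - 516) = 3**2 - 6249 = 9 - 6249 = -6240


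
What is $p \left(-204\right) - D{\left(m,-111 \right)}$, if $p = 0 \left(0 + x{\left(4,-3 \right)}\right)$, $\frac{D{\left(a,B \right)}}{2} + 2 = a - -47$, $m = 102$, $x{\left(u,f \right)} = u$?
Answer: $-294$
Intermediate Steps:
$D{\left(a,B \right)} = 90 + 2 a$ ($D{\left(a,B \right)} = -4 + 2 \left(a - -47\right) = -4 + 2 \left(a + 47\right) = -4 + 2 \left(47 + a\right) = -4 + \left(94 + 2 a\right) = 90 + 2 a$)
$p = 0$ ($p = 0 \left(0 + 4\right) = 0 \cdot 4 = 0$)
$p \left(-204\right) - D{\left(m,-111 \right)} = 0 \left(-204\right) - \left(90 + 2 \cdot 102\right) = 0 - \left(90 + 204\right) = 0 - 294 = -294$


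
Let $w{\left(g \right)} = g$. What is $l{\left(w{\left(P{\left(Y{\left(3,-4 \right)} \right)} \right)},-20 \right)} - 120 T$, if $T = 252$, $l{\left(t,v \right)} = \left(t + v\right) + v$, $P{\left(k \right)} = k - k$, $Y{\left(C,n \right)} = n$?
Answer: $-30280$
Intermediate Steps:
$P{\left(k \right)} = 0$
$l{\left(t,v \right)} = t + 2 v$
$l{\left(w{\left(P{\left(Y{\left(3,-4 \right)} \right)} \right)},-20 \right)} - 120 T = \left(0 + 2 \left(-20\right)\right) - 30240 = \left(0 - 40\right) - 30240 = -40 - 30240 = -30280$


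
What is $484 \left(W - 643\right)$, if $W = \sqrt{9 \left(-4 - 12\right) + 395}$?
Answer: $-311212 + 484 \sqrt{251} \approx -3.0354 \cdot 10^{5}$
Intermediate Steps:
$W = \sqrt{251}$ ($W = \sqrt{9 \left(-16\right) + 395} = \sqrt{-144 + 395} = \sqrt{251} \approx 15.843$)
$484 \left(W - 643\right) = 484 \left(\sqrt{251} - 643\right) = 484 \left(-643 + \sqrt{251}\right) = -311212 + 484 \sqrt{251}$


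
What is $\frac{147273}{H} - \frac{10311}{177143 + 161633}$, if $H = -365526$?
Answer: $- \frac{1277654677}{2948367528} \approx -0.43334$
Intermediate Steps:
$\frac{147273}{H} - \frac{10311}{177143 + 161633} = \frac{147273}{-365526} - \frac{10311}{177143 + 161633} = 147273 \left(- \frac{1}{365526}\right) - \frac{10311}{338776} = - \frac{7013}{17406} - \frac{10311}{338776} = - \frac{1277654677}{2948367528}$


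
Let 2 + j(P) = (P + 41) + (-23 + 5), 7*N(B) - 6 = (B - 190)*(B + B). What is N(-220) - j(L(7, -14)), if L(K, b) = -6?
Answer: 180301/7 ≈ 25757.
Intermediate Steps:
N(B) = 6/7 + 2*B*(-190 + B)/7 (N(B) = 6/7 + ((B - 190)*(B + B))/7 = 6/7 + ((-190 + B)*(2*B))/7 = 6/7 + (2*B*(-190 + B))/7 = 6/7 + 2*B*(-190 + B)/7)
j(P) = 21 + P (j(P) = -2 + ((P + 41) + (-23 + 5)) = -2 + ((41 + P) - 18) = -2 + (23 + P) = 21 + P)
N(-220) - j(L(7, -14)) = (6/7 - 380/7*(-220) + (2/7)*(-220)²) - (21 - 6) = (6/7 + 83600/7 + (2/7)*48400) - 1*15 = (6/7 + 83600/7 + 96800/7) - 15 = 180406/7 - 15 = 180301/7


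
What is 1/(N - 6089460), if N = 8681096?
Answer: 1/2591636 ≈ 3.8586e-7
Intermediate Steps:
1/(N - 6089460) = 1/(8681096 - 6089460) = 1/2591636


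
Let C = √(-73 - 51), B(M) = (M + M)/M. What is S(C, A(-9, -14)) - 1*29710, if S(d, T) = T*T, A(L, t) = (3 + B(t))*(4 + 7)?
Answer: -26685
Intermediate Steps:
B(M) = 2 (B(M) = (2*M)/M = 2)
C = 2*I*√31 (C = √(-124) = 2*I*√31 ≈ 11.136*I)
A(L, t) = 55 (A(L, t) = (3 + 2)*(4 + 7) = 5*11 = 55)
S(d, T) = T²
S(C, A(-9, -14)) - 1*29710 = 55² - 1*29710 = 3025 - 29710 = -26685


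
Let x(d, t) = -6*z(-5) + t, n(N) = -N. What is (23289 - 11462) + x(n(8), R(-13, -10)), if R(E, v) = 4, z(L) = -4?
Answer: 11855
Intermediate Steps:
x(d, t) = 24 + t (x(d, t) = -6*(-4) + t = 24 + t)
(23289 - 11462) + x(n(8), R(-13, -10)) = (23289 - 11462) + (24 + 4) = 11827 + 28 = 11855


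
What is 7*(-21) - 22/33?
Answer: -443/3 ≈ -147.67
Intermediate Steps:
7*(-21) - 22/33 = -147 - 22*1/33 = -147 - ⅔ = -443/3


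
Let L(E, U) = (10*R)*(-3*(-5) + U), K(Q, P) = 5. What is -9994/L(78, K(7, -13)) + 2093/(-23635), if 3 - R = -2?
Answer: -23830119/2363500 ≈ -10.083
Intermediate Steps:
R = 5 (R = 3 - 1*(-2) = 3 + 2 = 5)
L(E, U) = 750 + 50*U (L(E, U) = (10*5)*(-3*(-5) + U) = 50*(15 + U) = 750 + 50*U)
-9994/L(78, K(7, -13)) + 2093/(-23635) = -9994/(750 + 50*5) + 2093/(-23635) = -9994/(750 + 250) + 2093*(-1/23635) = -9994/1000 - 2093/23635 = -9994*1/1000 - 2093/23635 = -4997/500 - 2093/23635 = -23830119/2363500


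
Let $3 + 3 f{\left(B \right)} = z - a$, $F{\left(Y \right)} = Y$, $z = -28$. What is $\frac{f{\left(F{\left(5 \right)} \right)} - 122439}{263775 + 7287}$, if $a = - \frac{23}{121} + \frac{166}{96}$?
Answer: $- \frac{2133566123}{4722984288} \approx -0.45174$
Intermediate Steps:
$a = \frac{8939}{5808}$ ($a = \left(-23\right) \frac{1}{121} + 166 \cdot \frac{1}{96} = - \frac{23}{121} + \frac{83}{48} = \frac{8939}{5808} \approx 1.5391$)
$f{\left(B \right)} = - \frac{188987}{17424}$ ($f{\left(B \right)} = -1 + \frac{-28 - \frac{8939}{5808}}{3} = -1 + \frac{1}{3} \left(- \frac{171563}{5808}\right) = -1 - \frac{171563}{17424} = - \frac{188987}{17424}$)
$\frac{f{\left(F{\left(5 \right)} \right)} - 122439}{263775 + 7287} = \frac{- \frac{188987}{17424} - 122439}{263775 + 7287} = - \frac{2133566123}{17424 \cdot 271062} = \left(- \frac{2133566123}{17424}\right) \frac{1}{271062} = - \frac{2133566123}{4722984288}$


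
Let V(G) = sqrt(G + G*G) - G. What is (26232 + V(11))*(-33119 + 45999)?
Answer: 337726480 + 25760*sqrt(33) ≈ 3.3787e+8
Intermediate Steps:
V(G) = sqrt(G + G**2) - G
(26232 + V(11))*(-33119 + 45999) = (26232 + (sqrt(11*(1 + 11)) - 1*11))*(-33119 + 45999) = (26232 + (sqrt(11*12) - 11))*12880 = (26232 + (sqrt(132) - 11))*12880 = (26232 + (2*sqrt(33) - 11))*12880 = (26232 + (-11 + 2*sqrt(33)))*12880 = (26221 + 2*sqrt(33))*12880 = 337726480 + 25760*sqrt(33)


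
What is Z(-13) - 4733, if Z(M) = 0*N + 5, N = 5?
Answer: -4728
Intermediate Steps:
Z(M) = 5 (Z(M) = 0*5 + 5 = 0 + 5 = 5)
Z(-13) - 4733 = 5 - 4733 = -4728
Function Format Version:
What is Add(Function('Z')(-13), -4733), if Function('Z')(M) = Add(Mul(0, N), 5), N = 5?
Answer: -4728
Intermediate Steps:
Function('Z')(M) = 5 (Function('Z')(M) = Add(Mul(0, 5), 5) = Add(0, 5) = 5)
Add(Function('Z')(-13), -4733) = Add(5, -4733) = -4728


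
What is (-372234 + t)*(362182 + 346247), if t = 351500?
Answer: -14688566886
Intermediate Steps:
(-372234 + t)*(362182 + 346247) = (-372234 + 351500)*(362182 + 346247) = -20734*708429 = -14688566886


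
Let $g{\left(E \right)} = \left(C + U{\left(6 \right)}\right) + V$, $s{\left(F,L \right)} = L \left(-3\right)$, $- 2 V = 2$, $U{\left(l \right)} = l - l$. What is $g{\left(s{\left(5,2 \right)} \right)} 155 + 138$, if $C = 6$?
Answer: $913$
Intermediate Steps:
$U{\left(l \right)} = 0$
$V = -1$ ($V = \left(- \frac{1}{2}\right) 2 = -1$)
$s{\left(F,L \right)} = - 3 L$
$g{\left(E \right)} = 5$ ($g{\left(E \right)} = \left(6 + 0\right) - 1 = 6 - 1 = 5$)
$g{\left(s{\left(5,2 \right)} \right)} 155 + 138 = 5 \cdot 155 + 138 = 775 + 138 = 913$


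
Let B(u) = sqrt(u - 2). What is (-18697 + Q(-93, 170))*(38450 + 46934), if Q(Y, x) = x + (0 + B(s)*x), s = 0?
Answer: -1581909368 + 14515280*I*sqrt(2) ≈ -1.5819e+9 + 2.0528e+7*I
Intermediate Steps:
B(u) = sqrt(-2 + u)
Q(Y, x) = x + I*x*sqrt(2) (Q(Y, x) = x + (0 + sqrt(-2 + 0)*x) = x + (0 + sqrt(-2)*x) = x + (0 + (I*sqrt(2))*x) = x + (0 + I*x*sqrt(2)) = x + I*x*sqrt(2))
(-18697 + Q(-93, 170))*(38450 + 46934) = (-18697 + 170*(1 + I*sqrt(2)))*(38450 + 46934) = (-18697 + (170 + 170*I*sqrt(2)))*85384 = (-18527 + 170*I*sqrt(2))*85384 = -1581909368 + 14515280*I*sqrt(2)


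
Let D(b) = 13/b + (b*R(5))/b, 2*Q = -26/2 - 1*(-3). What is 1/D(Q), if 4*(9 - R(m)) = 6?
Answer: 10/49 ≈ 0.20408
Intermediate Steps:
R(m) = 15/2 (R(m) = 9 - 1/4*6 = 9 - 3/2 = 15/2)
Q = -5 (Q = (-26/2 - 1*(-3))/2 = (-26*1/2 + 3)/2 = (-13 + 3)/2 = (1/2)*(-10) = -5)
D(b) = 15/2 + 13/b (D(b) = 13/b + (b*(15/2))/b = 13/b + (15*b/2)/b = 13/b + 15/2 = 15/2 + 13/b)
1/D(Q) = 1/(15/2 + 13/(-5)) = 1/(15/2 + 13*(-1/5)) = 1/(15/2 - 13/5) = 1/(49/10) = 10/49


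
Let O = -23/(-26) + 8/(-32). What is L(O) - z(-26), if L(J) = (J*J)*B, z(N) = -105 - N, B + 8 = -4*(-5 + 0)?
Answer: 56671/676 ≈ 83.833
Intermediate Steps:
O = 33/52 (O = -23*(-1/26) + 8*(-1/32) = 23/26 - ¼ = 33/52 ≈ 0.63461)
B = 12 (B = -8 - 4*(-5 + 0) = -8 - 4*(-5) = -8 + 20 = 12)
L(J) = 12*J² (L(J) = (J*J)*12 = J²*12 = 12*J²)
L(O) - z(-26) = 12*(33/52)² - (-105 - 1*(-26)) = 12*(1089/2704) - (-105 + 26) = 3267/676 - 1*(-79) = 3267/676 + 79 = 56671/676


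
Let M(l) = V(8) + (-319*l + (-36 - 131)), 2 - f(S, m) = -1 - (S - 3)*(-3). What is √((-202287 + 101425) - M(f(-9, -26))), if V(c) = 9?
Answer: 3*I*√9807 ≈ 297.09*I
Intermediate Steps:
f(S, m) = 12 - 3*S (f(S, m) = 2 - (-1 - (S - 3)*(-3)) = 2 - (-1 - (-3 + S)*(-3)) = 2 - (-1 - (9 - 3*S)) = 2 - (-1 + (-9 + 3*S)) = 2 - (-10 + 3*S) = 2 + (10 - 3*S) = 12 - 3*S)
M(l) = -158 - 319*l (M(l) = 9 + (-319*l + (-36 - 131)) = 9 + (-319*l - 167) = 9 + (-167 - 319*l) = -158 - 319*l)
√((-202287 + 101425) - M(f(-9, -26))) = √((-202287 + 101425) - (-158 - 319*(12 - 3*(-9)))) = √(-100862 - (-158 - 319*(12 + 27))) = √(-100862 - (-158 - 319*39)) = √(-100862 - (-158 - 12441)) = √(-100862 - 1*(-12599)) = √(-100862 + 12599) = √(-88263) = 3*I*√9807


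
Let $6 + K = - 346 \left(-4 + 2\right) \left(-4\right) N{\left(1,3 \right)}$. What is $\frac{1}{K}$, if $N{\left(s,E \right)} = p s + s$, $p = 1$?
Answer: $- \frac{1}{5542} \approx -0.00018044$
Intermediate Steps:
$N{\left(s,E \right)} = 2 s$ ($N{\left(s,E \right)} = 1 s + s = s + s = 2 s$)
$K = -5542$ ($K = -6 - 346 \left(-4 + 2\right) \left(-4\right) 2 \cdot 1 = -6 - 346 \left(-2\right) \left(-4\right) 2 = -6 - 346 \cdot 8 \cdot 2 = -6 - 5536 = -5542$)
$\frac{1}{K} = \frac{1}{-5542} = - \frac{1}{5542}$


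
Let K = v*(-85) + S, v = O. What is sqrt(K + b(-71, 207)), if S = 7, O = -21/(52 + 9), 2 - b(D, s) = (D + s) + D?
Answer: I*sqrt(99491)/61 ≈ 5.1709*I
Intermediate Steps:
b(D, s) = 2 - s - 2*D (b(D, s) = 2 - ((D + s) + D) = 2 - (s + 2*D) = 2 + (-s - 2*D) = 2 - s - 2*D)
O = -21/61 ≈ -0.34426
v = -21/61 ≈ -0.34426
K = 2212/61 (K = -21/61*(-85) + 7 = 1785/61 + 7 = 2212/61 ≈ 36.262)
sqrt(K + b(-71, 207)) = sqrt(2212/61 + (2 - 1*207 - 2*(-71))) = sqrt(2212/61 + (2 - 207 + 142)) = sqrt(2212/61 - 63) = sqrt(-1631/61) = I*sqrt(99491)/61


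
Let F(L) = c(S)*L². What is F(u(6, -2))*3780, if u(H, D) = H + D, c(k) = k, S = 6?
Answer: 362880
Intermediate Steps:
u(H, D) = D + H
F(L) = 6*L²
F(u(6, -2))*3780 = (6*(-2 + 6)²)*3780 = (6*4²)*3780 = (6*16)*3780 = 96*3780 = 362880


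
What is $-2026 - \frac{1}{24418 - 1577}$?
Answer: $- \frac{46275867}{22841} \approx -2026.0$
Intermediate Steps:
$-2026 - \frac{1}{24418 - 1577} = -2026 - \frac{1}{22841} = - \frac{46275867}{22841}$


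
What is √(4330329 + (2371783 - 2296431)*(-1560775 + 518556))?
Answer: I*√78528955759 ≈ 2.8023e+5*I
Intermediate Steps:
√(4330329 + (2371783 - 2296431)*(-1560775 + 518556)) = √(4330329 + 75352*(-1042219)) = √(4330329 - 78533286088) = √(-78528955759) = I*√78528955759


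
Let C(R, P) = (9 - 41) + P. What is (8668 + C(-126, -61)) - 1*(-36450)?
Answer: 45025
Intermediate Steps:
C(R, P) = -32 + P
(8668 + C(-126, -61)) - 1*(-36450) = (8668 + (-32 - 61)) - 1*(-36450) = (8668 - 93) + 36450 = 8575 + 36450 = 45025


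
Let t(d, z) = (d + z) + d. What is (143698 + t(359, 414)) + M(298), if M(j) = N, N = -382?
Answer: 144448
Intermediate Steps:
M(j) = -382
t(d, z) = z + 2*d
(143698 + t(359, 414)) + M(298) = (143698 + (414 + 2*359)) - 382 = (143698 + (414 + 718)) - 382 = (143698 + 1132) - 382 = 144830 - 382 = 144448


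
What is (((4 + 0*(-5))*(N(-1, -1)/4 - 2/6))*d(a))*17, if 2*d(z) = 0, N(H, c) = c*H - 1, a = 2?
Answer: 0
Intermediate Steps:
N(H, c) = -1 + H*c (N(H, c) = H*c - 1 = -1 + H*c)
d(z) = 0 (d(z) = (½)*0 = 0)
(((4 + 0*(-5))*(N(-1, -1)/4 - 2/6))*d(a))*17 = (((4 + 0*(-5))*((-1 - 1*(-1))/4 - 2/6))*0)*17 = (((4 + 0)*((-1 + 1)*(¼) - 2*⅙))*0)*17 = ((4*(0*(¼) - ⅓))*0)*17 = ((4*(0 - ⅓))*0)*17 = ((4*(-⅓))*0)*17 = -4/3*0*17 = 0*17 = 0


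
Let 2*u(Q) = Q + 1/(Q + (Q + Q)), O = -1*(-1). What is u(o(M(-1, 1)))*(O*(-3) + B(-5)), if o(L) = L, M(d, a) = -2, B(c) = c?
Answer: 26/3 ≈ 8.6667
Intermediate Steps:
O = 1
u(Q) = Q/2 + 1/(6*Q) (u(Q) = (Q + 1/(Q + (Q + Q)))/2 = (Q + 1/(Q + 2*Q))/2 = (Q + 1/(3*Q))/2 = Q/2 + 1/(6*Q))
u(o(M(-1, 1)))*(O*(-3) + B(-5)) = ((½)*(-2) + (⅙)/(-2))*(1*(-3) - 5) = (-1 + (⅙)*(-½))*(-3 - 5) = (-1 - 1/12)*(-8) = -13/12*(-8) = 26/3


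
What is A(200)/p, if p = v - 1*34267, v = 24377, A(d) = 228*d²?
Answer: -912000/989 ≈ -922.14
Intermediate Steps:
p = -9890 (p = 24377 - 1*34267 = 24377 - 34267 = -9890)
A(200)/p = (228*200²)/(-9890) = (228*40000)*(-1/9890) = 9120000*(-1/9890) = -912000/989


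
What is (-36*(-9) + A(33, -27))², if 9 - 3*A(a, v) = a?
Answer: 99856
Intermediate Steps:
A(a, v) = 3 - a/3
(-36*(-9) + A(33, -27))² = (-36*(-9) + (3 - ⅓*33))² = (324 + (3 - 11))² = (324 - 8)² = 316² = 99856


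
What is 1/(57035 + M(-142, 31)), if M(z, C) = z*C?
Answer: 1/52633 ≈ 1.8999e-5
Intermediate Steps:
M(z, C) = C*z
1/(57035 + M(-142, 31)) = 1/(57035 + 31*(-142)) = 1/(57035 - 4402) = 1/52633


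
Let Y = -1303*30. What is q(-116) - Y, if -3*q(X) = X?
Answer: 117386/3 ≈ 39129.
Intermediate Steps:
q(X) = -X/3
Y = -39090
q(-116) - Y = -⅓*(-116) - 1*(-39090) = 116/3 + 39090 = 117386/3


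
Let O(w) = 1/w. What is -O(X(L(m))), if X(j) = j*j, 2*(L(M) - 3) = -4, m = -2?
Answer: -1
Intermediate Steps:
L(M) = 1 (L(M) = 3 + (½)*(-4) = 3 - 2 = 1)
X(j) = j²
-O(X(L(m))) = -1/(1²) = -1/1 = -1*1 = -1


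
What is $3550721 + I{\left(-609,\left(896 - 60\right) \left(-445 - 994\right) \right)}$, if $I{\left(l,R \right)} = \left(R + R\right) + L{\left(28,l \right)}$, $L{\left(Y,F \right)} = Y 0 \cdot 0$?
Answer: $1144713$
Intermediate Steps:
$L{\left(Y,F \right)} = 0$ ($L{\left(Y,F \right)} = 0 \cdot 0 = 0$)
$I{\left(l,R \right)} = 2 R$ ($I{\left(l,R \right)} = \left(R + R\right) + 0 = 2 R + 0 = 2 R$)
$3550721 + I{\left(-609,\left(896 - 60\right) \left(-445 - 994\right) \right)} = 3550721 + 2 \left(896 - 60\right) \left(-445 - 994\right) = 3550721 + 2 \cdot 836 \left(-1439\right) = 3550721 + 2 \left(-1203004\right) = 3550721 - 2406008 = 1144713$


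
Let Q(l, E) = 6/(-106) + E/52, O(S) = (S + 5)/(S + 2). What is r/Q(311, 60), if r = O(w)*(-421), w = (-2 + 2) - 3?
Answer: 290069/378 ≈ 767.38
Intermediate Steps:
w = -3 (w = 0 - 3 = -3)
O(S) = (5 + S)/(2 + S)
r = 842 (r = ((5 - 3)/(2 - 3))*(-421) = (2/(-1))*(-421) = -1*2*(-421) = -2*(-421) = 842)
Q(l, E) = -3/53 + E/52 (Q(l, E) = 6*(-1/106) + E*(1/52) = -3/53 + E/52)
r/Q(311, 60) = 842/(-3/53 + (1/52)*60) = 842/(-3/53 + 15/13) = 842/(756/689) = 842*(689/756) = 290069/378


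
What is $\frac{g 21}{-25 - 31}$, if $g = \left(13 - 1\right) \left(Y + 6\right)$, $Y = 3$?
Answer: $- \frac{81}{2} \approx -40.5$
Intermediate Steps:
$g = 108$ ($g = \left(13 - 1\right) \left(3 + 6\right) = 12 \cdot 9 = 108$)
$\frac{g 21}{-25 - 31} = \frac{108 \cdot 21}{-25 - 31} = \frac{2268}{-56} = 2268 \left(- \frac{1}{56}\right) = - \frac{81}{2}$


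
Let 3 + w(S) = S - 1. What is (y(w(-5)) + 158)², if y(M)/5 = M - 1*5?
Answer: 7744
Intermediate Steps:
w(S) = -4 + S (w(S) = -3 + (S - 1) = -3 + (-1 + S) = -4 + S)
y(M) = -25 + 5*M (y(M) = 5*(M - 1*5) = 5*(M - 5) = 5*(-5 + M) = -25 + 5*M)
(y(w(-5)) + 158)² = ((-25 + 5*(-4 - 5)) + 158)² = ((-25 + 5*(-9)) + 158)² = ((-25 - 45) + 158)² = (-70 + 158)² = 88² = 7744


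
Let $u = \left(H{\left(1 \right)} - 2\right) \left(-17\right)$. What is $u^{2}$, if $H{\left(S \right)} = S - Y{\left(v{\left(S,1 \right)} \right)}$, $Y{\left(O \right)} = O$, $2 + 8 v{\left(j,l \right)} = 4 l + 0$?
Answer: $\frac{7225}{16} \approx 451.56$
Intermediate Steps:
$v{\left(j,l \right)} = - \frac{1}{4} + \frac{l}{2}$ ($v{\left(j,l \right)} = - \frac{1}{4} + \frac{4 l + 0}{8} = - \frac{1}{4} + \frac{4 l}{8} = - \frac{1}{4} + \frac{l}{2}$)
$H{\left(S \right)} = - \frac{1}{4} + S$ ($H{\left(S \right)} = S - \left(- \frac{1}{4} + \frac{1}{2} \cdot 1\right) = S - \left(- \frac{1}{4} + \frac{1}{2}\right) = S - \frac{1}{4} = - \frac{1}{4} + S$)
$u = \frac{85}{4}$ ($u = \left(\left(- \frac{1}{4} + 1\right) - 2\right) \left(-17\right) = \left(\frac{3}{4} - 2\right) \left(-17\right) = \left(- \frac{5}{4}\right) \left(-17\right) = \frac{85}{4} \approx 21.25$)
$u^{2} = \left(\frac{85}{4}\right)^{2} = \frac{7225}{16}$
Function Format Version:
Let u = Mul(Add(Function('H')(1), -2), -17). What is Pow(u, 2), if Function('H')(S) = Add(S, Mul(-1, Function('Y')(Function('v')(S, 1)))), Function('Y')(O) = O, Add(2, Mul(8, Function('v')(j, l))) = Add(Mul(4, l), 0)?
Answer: Rational(7225, 16) ≈ 451.56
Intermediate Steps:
Function('v')(j, l) = Add(Rational(-1, 4), Mul(Rational(1, 2), l)) (Function('v')(j, l) = Add(Rational(-1, 4), Mul(Rational(1, 8), Add(Mul(4, l), 0))) = Add(Rational(-1, 4), Mul(Rational(1, 8), Mul(4, l))) = Add(Rational(-1, 4), Mul(Rational(1, 2), l)))
Function('H')(S) = Add(Rational(-1, 4), S) (Function('H')(S) = Add(S, Mul(-1, Add(Rational(-1, 4), Mul(Rational(1, 2), 1)))) = Add(S, Mul(-1, Add(Rational(-1, 4), Rational(1, 2)))) = Add(S, Mul(-1, Rational(1, 4))) = Add(S, Rational(-1, 4)) = Add(Rational(-1, 4), S))
u = Rational(85, 4) (u = Mul(Add(Add(Rational(-1, 4), 1), -2), -17) = Mul(Add(Rational(3, 4), -2), -17) = Mul(Rational(-5, 4), -17) = Rational(85, 4) ≈ 21.250)
Pow(u, 2) = Pow(Rational(85, 4), 2) = Rational(7225, 16)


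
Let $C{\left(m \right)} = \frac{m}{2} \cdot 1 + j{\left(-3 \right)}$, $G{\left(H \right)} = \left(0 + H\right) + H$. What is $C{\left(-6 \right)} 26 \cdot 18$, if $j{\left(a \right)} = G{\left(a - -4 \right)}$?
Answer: $-468$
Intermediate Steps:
$G{\left(H \right)} = 2 H$ ($G{\left(H \right)} = H + H = 2 H$)
$j{\left(a \right)} = 8 + 2 a$ ($j{\left(a \right)} = 2 \left(a - -4\right) = 2 \left(a + 4\right) = 2 \left(4 + a\right) = 8 + 2 a$)
$C{\left(m \right)} = 2 + \frac{m}{2}$ ($C{\left(m \right)} = \frac{m}{2} \cdot 1 + \left(8 + 2 \left(-3\right)\right) = m \frac{1}{2} \cdot 1 + \left(8 - 6\right) = \frac{m}{2} \cdot 1 + 2 = \frac{m}{2} + 2 = 2 + \frac{m}{2}$)
$C{\left(-6 \right)} 26 \cdot 18 = \left(2 + \frac{1}{2} \left(-6\right)\right) 26 \cdot 18 = \left(2 - 3\right) 26 \cdot 18 = \left(-1\right) 26 \cdot 18 = \left(-26\right) 18 = -468$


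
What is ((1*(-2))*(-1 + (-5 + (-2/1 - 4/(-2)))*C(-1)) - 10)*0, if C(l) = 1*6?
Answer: 0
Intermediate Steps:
C(l) = 6
((1*(-2))*(-1 + (-5 + (-2/1 - 4/(-2)))*C(-1)) - 10)*0 = ((1*(-2))*(-1 + (-5 + (-2/1 - 4/(-2)))*6) - 10)*0 = (-2*(-1 + (-5 + (-2*1 - 4*(-1/2)))*6) - 10)*0 = (-2*(-1 + (-5 + (-2 + 2))*6) - 10)*0 = (-2*(-1 + (-5 + 0)*6) - 10)*0 = (-2*(-1 - 5*6) - 10)*0 = (-2*(-1 - 30) - 10)*0 = (-2*(-31) - 10)*0 = (62 - 10)*0 = 52*0 = 0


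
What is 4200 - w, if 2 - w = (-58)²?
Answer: 7562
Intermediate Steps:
w = -3362 (w = 2 - 1*(-58)² = 2 - 1*3364 = 2 - 3364 = -3362)
4200 - w = 4200 - 1*(-3362) = 4200 + 3362 = 7562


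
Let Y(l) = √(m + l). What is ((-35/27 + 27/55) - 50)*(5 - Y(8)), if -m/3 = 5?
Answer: -75446/297 + 75446*I*√7/1485 ≈ -254.03 + 134.42*I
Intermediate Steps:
m = -15 (m = -3*5 = -15)
Y(l) = √(-15 + l)
((-35/27 + 27/55) - 50)*(5 - Y(8)) = ((-35/27 + 27/55) - 50)*(5 - √(-15 + 8)) = ((-35*1/27 + 27*(1/55)) - 50)*(5 - √(-7)) = ((-35/27 + 27/55) - 50)*(5 - I*√7) = (-1196/1485 - 50)*(5 - I*√7) = -75446*(5 - I*√7)/1485 = -75446/297 + 75446*I*√7/1485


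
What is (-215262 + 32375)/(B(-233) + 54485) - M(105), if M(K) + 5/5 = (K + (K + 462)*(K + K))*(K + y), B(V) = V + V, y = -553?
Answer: 2884095888732/54019 ≈ 5.3390e+7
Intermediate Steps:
B(V) = 2*V
M(K) = -1 + (-553 + K)*(K + 2*K*(462 + K)) (M(K) = -1 + (K + (K + 462)*(K + K))*(K - 553) = -1 + (K + (462 + K)*(2*K))*(-553 + K) = -1 + (K + 2*K*(462 + K))*(-553 + K) = -1 + (-553 + K)*(K + 2*K*(462 + K)))
(-215262 + 32375)/(B(-233) + 54485) - M(105) = (-215262 + 32375)/(2*(-233) + 54485) - (-1 - 511525*105 - 181*105² + 2*105³) = -182887/(-466 + 54485) - (-1 - 53710125 - 181*11025 + 2*1157625) = -182887/54019 - (-1 - 53710125 - 1995525 + 2315250) = -182887*1/54019 - 1*(-53390401) = -182887/54019 + 53390401 = 2884095888732/54019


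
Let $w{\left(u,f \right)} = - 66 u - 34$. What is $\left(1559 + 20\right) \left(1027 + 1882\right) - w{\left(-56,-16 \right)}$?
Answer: $4589649$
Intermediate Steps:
$w{\left(u,f \right)} = -34 - 66 u$
$\left(1559 + 20\right) \left(1027 + 1882\right) - w{\left(-56,-16 \right)} = \left(1559 + 20\right) \left(1027 + 1882\right) - \left(-34 - -3696\right) = 1579 \cdot 2909 - \left(-34 + 3696\right) = 4593311 - 3662 = 4589649$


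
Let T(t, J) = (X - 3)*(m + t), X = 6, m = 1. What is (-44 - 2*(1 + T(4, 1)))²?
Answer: 5776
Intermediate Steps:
T(t, J) = 3 + 3*t (T(t, J) = (6 - 3)*(1 + t) = 3*(1 + t) = 3 + 3*t)
(-44 - 2*(1 + T(4, 1)))² = (-44 - 2*(1 + (3 + 3*4)))² = (-44 - 2*(1 + (3 + 12)))² = (-44 - 2*(1 + 15))² = (-44 - 2*16)² = (-44 - 32)² = (-76)² = 5776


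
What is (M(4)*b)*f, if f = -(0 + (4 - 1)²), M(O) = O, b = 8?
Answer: -288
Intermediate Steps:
f = -9 (f = -(0 + 3²) = -(0 + 9) = -1*9 = -9)
(M(4)*b)*f = (4*8)*(-9) = 32*(-9) = -288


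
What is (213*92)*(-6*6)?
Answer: -705456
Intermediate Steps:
(213*92)*(-6*6) = 19596*(-36) = -705456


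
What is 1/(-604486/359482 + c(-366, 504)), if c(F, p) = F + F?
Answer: -10573/7757215 ≈ -0.0013630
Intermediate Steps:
c(F, p) = 2*F
1/(-604486/359482 + c(-366, 504)) = 1/(-604486/359482 + 2*(-366)) = 1/(-604486*1/359482 - 732) = 1/(-17779/10573 - 732) = 1/(-7757215/10573) = -10573/7757215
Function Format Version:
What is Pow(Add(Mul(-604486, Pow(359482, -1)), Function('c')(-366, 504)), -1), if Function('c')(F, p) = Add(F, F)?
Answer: Rational(-10573, 7757215) ≈ -0.0013630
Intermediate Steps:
Function('c')(F, p) = Mul(2, F)
Pow(Add(Mul(-604486, Pow(359482, -1)), Function('c')(-366, 504)), -1) = Pow(Add(Mul(-604486, Pow(359482, -1)), Mul(2, -366)), -1) = Pow(Add(Mul(-604486, Rational(1, 359482)), -732), -1) = Pow(Add(Rational(-17779, 10573), -732), -1) = Pow(Rational(-7757215, 10573), -1) = Rational(-10573, 7757215)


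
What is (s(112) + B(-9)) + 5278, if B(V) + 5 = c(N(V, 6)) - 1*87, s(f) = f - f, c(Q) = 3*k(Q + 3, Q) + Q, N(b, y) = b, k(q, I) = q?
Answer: 5159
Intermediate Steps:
c(Q) = 9 + 4*Q (c(Q) = 3*(Q + 3) + Q = 3*(3 + Q) + Q = (9 + 3*Q) + Q = 9 + 4*Q)
s(f) = 0
B(V) = -83 + 4*V (B(V) = -5 + ((9 + 4*V) - 1*87) = -5 + ((9 + 4*V) - 87) = -5 + (-78 + 4*V) = -83 + 4*V)
(s(112) + B(-9)) + 5278 = (0 + (-83 + 4*(-9))) + 5278 = (0 + (-83 - 36)) + 5278 = (0 - 119) + 5278 = -119 + 5278 = 5159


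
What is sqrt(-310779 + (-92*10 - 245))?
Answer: 2*I*sqrt(77986) ≈ 558.52*I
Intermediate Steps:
sqrt(-310779 + (-92*10 - 245)) = sqrt(-310779 + (-920 - 245)) = sqrt(-310779 - 1165) = sqrt(-311944) = 2*I*sqrt(77986)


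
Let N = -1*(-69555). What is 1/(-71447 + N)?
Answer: -1/1892 ≈ -0.00052854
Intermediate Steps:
N = 69555
1/(-71447 + N) = 1/(-71447 + 69555) = 1/(-1892) = -1/1892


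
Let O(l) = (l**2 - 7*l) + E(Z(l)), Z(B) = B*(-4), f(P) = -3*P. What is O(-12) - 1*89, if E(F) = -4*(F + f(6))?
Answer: 19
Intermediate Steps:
Z(B) = -4*B
E(F) = 72 - 4*F (E(F) = -4*(F - 3*6) = -4*(F - 18) = -4*(-18 + F) = 72 - 4*F)
O(l) = 72 + l**2 + 9*l (O(l) = (l**2 - 7*l) + (72 - (-16)*l) = (l**2 - 7*l) + (72 + 16*l) = 72 + l**2 + 9*l)
O(-12) - 1*89 = (72 + (-12)**2 + 9*(-12)) - 1*89 = (72 + 144 - 108) - 89 = 108 - 89 = 19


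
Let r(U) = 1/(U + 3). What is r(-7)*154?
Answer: -77/2 ≈ -38.500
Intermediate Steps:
r(U) = 1/(3 + U)
r(-7)*154 = 154/(3 - 7) = 154/(-4) = -1/4*154 = -77/2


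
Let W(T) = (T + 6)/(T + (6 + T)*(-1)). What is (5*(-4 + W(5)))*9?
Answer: -525/2 ≈ -262.50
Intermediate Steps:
W(T) = -1 - T/6 (W(T) = (6 + T)/(T + (-6 - T)) = (6 + T)/(-6) = (6 + T)*(-⅙) = -1 - T/6)
(5*(-4 + W(5)))*9 = (5*(-4 + (-1 - ⅙*5)))*9 = (5*(-4 + (-1 - ⅚)))*9 = (5*(-4 - 11/6))*9 = (5*(-35/6))*9 = -175/6*9 = -525/2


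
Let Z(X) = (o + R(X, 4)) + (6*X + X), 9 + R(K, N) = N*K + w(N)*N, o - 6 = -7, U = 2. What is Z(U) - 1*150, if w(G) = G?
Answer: -122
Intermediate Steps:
o = -1 (o = 6 - 7 = -1)
R(K, N) = -9 + N² + K*N (R(K, N) = -9 + (N*K + N*N) = -9 + (K*N + N²) = -9 + (N² + K*N) = -9 + N² + K*N)
Z(X) = 6 + 11*X (Z(X) = (-1 + (-9 + 4² + X*4)) + (6*X + X) = (-1 + (-9 + 16 + 4*X)) + 7*X = (-1 + (7 + 4*X)) + 7*X = (6 + 4*X) + 7*X = 6 + 11*X)
Z(U) - 1*150 = (6 + 11*2) - 1*150 = (6 + 22) - 150 = 28 - 150 = -122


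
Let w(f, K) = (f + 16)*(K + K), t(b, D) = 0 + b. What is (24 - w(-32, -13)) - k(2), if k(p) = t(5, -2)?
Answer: -397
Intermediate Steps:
t(b, D) = b
w(f, K) = 2*K*(16 + f) (w(f, K) = (16 + f)*(2*K) = 2*K*(16 + f))
k(p) = 5
(24 - w(-32, -13)) - k(2) = (24 - 2*(-13)*(16 - 32)) - 1*5 = (24 - 2*(-13)*(-16)) - 5 = (24 - 1*416) - 5 = (24 - 416) - 5 = -392 - 5 = -397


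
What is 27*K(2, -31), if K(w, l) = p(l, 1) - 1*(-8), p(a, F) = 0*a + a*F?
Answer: -621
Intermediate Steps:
p(a, F) = F*a (p(a, F) = 0 + F*a = F*a)
K(w, l) = 8 + l (K(w, l) = 1*l - 1*(-8) = l + 8 = 8 + l)
27*K(2, -31) = 27*(8 - 31) = 27*(-23) = -621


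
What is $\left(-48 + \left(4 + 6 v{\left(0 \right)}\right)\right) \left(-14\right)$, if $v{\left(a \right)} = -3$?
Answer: $868$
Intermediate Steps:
$\left(-48 + \left(4 + 6 v{\left(0 \right)}\right)\right) \left(-14\right) = \left(-48 + \left(4 + 6 \left(-3\right)\right)\right) \left(-14\right) = \left(-48 + \left(4 - 18\right)\right) \left(-14\right) = \left(-48 - 14\right) \left(-14\right) = \left(-62\right) \left(-14\right) = 868$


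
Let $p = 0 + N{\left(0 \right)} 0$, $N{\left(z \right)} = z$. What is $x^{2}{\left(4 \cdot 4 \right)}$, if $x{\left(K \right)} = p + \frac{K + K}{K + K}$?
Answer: $1$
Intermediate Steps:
$p = 0$ ($p = 0 + 0 \cdot 0 = 0 + 0 = 0$)
$x{\left(K \right)} = 1$ ($x{\left(K \right)} = 0 + \frac{K + K}{K + K} = 0 + \frac{2 K}{2 K} = 0 + 2 K \frac{1}{2 K} = 0 + 1 = 1$)
$x^{2}{\left(4 \cdot 4 \right)} = 1^{2} = 1$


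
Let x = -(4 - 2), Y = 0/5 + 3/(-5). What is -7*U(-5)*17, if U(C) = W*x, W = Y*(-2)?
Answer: 1428/5 ≈ 285.60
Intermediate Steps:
Y = -3/5 (Y = 0*(1/5) + 3*(-1/5) = 0 - 3/5 = -3/5 ≈ -0.60000)
x = -2 (x = -1*2 = -2)
W = 6/5 (W = -3/5*(-2) = 6/5 ≈ 1.2000)
U(C) = -12/5 (U(C) = (6/5)*(-2) = -12/5)
-7*U(-5)*17 = -7*(-12/5)*17 = (84/5)*17 = 1428/5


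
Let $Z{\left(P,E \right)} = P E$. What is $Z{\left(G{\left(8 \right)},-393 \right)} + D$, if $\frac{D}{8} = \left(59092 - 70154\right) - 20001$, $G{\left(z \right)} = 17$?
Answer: $-255185$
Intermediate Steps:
$Z{\left(P,E \right)} = E P$
$D = -248504$ ($D = 8 \left(\left(59092 - 70154\right) - 20001\right) = 8 \left(-11062 - 20001\right) = 8 \left(-31063\right) = -248504$)
$Z{\left(G{\left(8 \right)},-393 \right)} + D = \left(-393\right) 17 - 248504 = -6681 - 248504 = -255185$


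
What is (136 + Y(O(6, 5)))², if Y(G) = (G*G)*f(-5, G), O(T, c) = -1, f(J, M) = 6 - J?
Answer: 21609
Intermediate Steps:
Y(G) = 11*G² (Y(G) = (G*G)*(6 - 1*(-5)) = G²*(6 + 5) = G²*11 = 11*G²)
(136 + Y(O(6, 5)))² = (136 + 11*(-1)²)² = (136 + 11*1)² = (136 + 11)² = 147² = 21609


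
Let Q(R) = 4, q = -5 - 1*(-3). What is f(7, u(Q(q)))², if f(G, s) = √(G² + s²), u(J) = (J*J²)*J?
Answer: 65585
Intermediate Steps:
q = -2 (q = -5 + 3 = -2)
u(J) = J⁴ (u(J) = J³*J = J⁴)
f(7, u(Q(q)))² = (√(7² + (4⁴)²))² = (√(49 + 256²))² = (√(49 + 65536))² = (√65585)² = 65585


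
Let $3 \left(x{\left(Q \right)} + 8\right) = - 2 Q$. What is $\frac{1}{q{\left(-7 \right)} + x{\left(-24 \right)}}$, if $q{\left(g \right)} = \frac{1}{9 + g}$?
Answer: $\frac{2}{17} \approx 0.11765$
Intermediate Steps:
$x{\left(Q \right)} = -8 - \frac{2 Q}{3}$ ($x{\left(Q \right)} = -8 + \frac{\left(-2\right) Q}{3} = -8 - \frac{2 Q}{3}$)
$\frac{1}{q{\left(-7 \right)} + x{\left(-24 \right)}} = \frac{1}{\frac{1}{9 - 7} - -8} = \frac{1}{\frac{1}{2} + \left(-8 + 16\right)} = \frac{1}{\frac{1}{2} + 8} = \frac{1}{\frac{17}{2}} = \frac{2}{17}$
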